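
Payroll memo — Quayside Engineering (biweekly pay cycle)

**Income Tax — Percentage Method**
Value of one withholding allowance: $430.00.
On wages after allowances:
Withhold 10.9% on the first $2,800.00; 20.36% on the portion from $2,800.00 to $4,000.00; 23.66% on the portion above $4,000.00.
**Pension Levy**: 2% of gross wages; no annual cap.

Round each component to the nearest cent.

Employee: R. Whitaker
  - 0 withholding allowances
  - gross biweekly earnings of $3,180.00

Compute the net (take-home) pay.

$2,733.83

Income Tax: taxable = $3,180.00
  $305.20 + 20.36% × ($3,180.00 − $2,800.00) = $305.20 + 20.36% × $380.00 = $382.57
Pension Levy: 2% × $3,180.00 = $63.60
Total withheld: $382.57 + $63.60 = $446.17
Net pay: $3,180.00 − $446.17 = $2,733.83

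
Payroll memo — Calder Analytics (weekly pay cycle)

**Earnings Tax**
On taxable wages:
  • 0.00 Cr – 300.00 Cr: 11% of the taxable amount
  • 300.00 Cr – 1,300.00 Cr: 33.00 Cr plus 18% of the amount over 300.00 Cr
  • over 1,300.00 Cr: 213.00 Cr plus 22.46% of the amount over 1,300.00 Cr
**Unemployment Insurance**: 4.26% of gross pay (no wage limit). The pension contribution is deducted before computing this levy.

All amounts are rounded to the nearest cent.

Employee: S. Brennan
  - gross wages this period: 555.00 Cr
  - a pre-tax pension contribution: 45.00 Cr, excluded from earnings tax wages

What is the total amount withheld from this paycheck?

92.53 Cr

Earnings Tax: taxable = 555.00 Cr − 45.00 Cr = 510.00 Cr
  33.00 Cr + 18% × (510.00 Cr − 300.00 Cr) = 33.00 Cr + 18% × 210.00 Cr = 70.80 Cr
Unemployment Insurance: 4.26% × 510.00 Cr = 21.73 Cr
Total: 70.80 Cr + 21.73 Cr = 92.53 Cr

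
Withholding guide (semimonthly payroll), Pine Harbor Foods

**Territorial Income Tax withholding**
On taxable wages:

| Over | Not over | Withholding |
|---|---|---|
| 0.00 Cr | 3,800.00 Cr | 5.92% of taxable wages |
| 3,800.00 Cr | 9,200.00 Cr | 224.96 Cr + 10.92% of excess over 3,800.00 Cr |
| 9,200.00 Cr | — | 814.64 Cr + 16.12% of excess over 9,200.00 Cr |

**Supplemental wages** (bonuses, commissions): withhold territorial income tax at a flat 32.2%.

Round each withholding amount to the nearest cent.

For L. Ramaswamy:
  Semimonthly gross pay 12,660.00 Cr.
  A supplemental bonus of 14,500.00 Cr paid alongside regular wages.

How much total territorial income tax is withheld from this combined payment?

Territorial Income Tax: taxable = 12,660.00 Cr
  814.64 Cr + 16.12% × (12,660.00 Cr − 9,200.00 Cr) = 814.64 Cr + 16.12% × 3,460.00 Cr = 1,372.39 Cr
Supplemental (32.2% flat on bonus): 32.2% × 14,500.00 Cr = 4,669.00 Cr
Total territorial income tax: 1,372.39 Cr + 4,669.00 Cr = 6,041.39 Cr

6,041.39 Cr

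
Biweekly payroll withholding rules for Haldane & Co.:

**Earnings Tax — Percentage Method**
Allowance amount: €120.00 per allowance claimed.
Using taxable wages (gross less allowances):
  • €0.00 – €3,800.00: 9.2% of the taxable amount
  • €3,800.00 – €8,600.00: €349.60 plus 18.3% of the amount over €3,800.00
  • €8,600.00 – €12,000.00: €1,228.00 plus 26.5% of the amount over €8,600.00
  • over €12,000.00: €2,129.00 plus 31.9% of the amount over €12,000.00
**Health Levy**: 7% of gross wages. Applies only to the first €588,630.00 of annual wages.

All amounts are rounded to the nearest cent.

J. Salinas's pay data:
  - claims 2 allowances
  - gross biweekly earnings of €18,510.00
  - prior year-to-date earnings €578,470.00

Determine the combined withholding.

€4,840.33

Earnings Tax: taxable = €18,510.00 − 2×€120.00 = €18,270.00
  €2,129.00 + 31.9% × (€18,270.00 − €12,000.00) = €2,129.00 + 31.9% × €6,270.00 = €4,129.13
Health Levy: cap €588,630.00 − YTD €578,470.00 = €10,160.00 subject; 7% × €10,160.00 = €711.20
Total: €4,129.13 + €711.20 = €4,840.33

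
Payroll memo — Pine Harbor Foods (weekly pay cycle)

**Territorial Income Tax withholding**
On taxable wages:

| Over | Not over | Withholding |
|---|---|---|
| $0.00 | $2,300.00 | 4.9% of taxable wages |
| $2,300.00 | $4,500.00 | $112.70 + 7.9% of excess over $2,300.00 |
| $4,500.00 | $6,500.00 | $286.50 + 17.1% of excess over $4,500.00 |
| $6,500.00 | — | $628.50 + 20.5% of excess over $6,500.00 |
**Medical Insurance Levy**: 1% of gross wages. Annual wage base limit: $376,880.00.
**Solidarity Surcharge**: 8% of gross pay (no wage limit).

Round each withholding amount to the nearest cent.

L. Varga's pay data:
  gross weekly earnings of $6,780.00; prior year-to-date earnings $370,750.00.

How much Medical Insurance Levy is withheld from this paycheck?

$61.30

Medical Insurance Levy: cap $376,880.00 − YTD $370,750.00 = $6,130.00 subject; 1% × $6,130.00 = $61.30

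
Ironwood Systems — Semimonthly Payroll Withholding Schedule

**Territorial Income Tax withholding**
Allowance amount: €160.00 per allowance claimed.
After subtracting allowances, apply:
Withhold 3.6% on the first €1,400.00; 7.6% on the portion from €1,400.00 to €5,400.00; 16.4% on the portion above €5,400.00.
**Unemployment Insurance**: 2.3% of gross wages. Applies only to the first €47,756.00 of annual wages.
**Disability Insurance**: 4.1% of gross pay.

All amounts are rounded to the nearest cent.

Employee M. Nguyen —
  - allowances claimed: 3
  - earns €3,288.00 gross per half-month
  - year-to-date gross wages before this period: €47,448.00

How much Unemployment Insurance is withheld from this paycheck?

Unemployment Insurance: cap €47,756.00 − YTD €47,448.00 = €308.00 subject; 2.3% × €308.00 = €7.08

€7.08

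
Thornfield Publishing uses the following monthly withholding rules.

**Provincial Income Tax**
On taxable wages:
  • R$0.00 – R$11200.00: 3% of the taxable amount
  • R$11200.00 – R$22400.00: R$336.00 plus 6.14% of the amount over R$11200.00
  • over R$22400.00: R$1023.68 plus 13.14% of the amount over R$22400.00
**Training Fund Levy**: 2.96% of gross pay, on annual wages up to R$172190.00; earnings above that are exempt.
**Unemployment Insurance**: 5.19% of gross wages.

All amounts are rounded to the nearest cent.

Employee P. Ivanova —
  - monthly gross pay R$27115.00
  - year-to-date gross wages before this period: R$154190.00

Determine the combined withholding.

R$3583.30

Provincial Income Tax: taxable = R$27115.00
  R$1023.68 + 13.14% × (R$27115.00 − R$22400.00) = R$1023.68 + 13.14% × R$4715.00 = R$1643.23
Training Fund Levy: cap R$172190.00 − YTD R$154190.00 = R$18000.00 subject; 2.96% × R$18000.00 = R$532.80
Unemployment Insurance: 5.19% × R$27115.00 = R$1407.27
Total: R$1643.23 + R$532.80 + R$1407.27 = R$3583.30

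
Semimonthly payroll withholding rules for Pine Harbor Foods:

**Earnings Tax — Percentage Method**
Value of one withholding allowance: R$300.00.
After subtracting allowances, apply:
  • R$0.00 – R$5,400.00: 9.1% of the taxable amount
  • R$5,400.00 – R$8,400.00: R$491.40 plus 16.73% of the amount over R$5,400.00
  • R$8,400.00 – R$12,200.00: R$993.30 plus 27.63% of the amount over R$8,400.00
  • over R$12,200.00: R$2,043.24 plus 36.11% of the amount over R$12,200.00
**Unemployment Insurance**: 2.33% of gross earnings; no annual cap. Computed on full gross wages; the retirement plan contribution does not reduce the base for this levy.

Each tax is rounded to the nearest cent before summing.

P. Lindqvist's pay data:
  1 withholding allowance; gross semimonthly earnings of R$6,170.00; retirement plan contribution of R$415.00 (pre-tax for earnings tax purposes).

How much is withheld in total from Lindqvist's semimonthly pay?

R$644.36

Earnings Tax: taxable = R$6,170.00 − R$415.00 − 1×R$300.00 = R$5,455.00
  R$491.40 + 16.73% × (R$5,455.00 − R$5,400.00) = R$491.40 + 16.73% × R$55.00 = R$500.60
Unemployment Insurance: 2.33% × R$6,170.00 = R$143.76
Total: R$500.60 + R$143.76 = R$644.36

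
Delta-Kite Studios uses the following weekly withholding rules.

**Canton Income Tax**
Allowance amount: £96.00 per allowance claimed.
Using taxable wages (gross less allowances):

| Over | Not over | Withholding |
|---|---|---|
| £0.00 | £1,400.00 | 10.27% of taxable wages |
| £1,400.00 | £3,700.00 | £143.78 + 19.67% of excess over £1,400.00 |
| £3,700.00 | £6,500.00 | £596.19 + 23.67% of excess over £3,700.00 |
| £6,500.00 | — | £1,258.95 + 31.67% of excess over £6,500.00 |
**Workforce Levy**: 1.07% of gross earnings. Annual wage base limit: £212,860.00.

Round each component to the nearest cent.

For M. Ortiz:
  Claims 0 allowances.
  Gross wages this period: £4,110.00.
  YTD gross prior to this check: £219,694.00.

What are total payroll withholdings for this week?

£693.24

Canton Income Tax: taxable = £4,110.00
  £596.19 + 23.67% × (£4,110.00 − £3,700.00) = £596.19 + 23.67% × £410.00 = £693.24
Workforce Levy: YTD £219,694.00 ≥ cap £212,860.00 → £0.00
Total: £693.24 + £0.00 = £693.24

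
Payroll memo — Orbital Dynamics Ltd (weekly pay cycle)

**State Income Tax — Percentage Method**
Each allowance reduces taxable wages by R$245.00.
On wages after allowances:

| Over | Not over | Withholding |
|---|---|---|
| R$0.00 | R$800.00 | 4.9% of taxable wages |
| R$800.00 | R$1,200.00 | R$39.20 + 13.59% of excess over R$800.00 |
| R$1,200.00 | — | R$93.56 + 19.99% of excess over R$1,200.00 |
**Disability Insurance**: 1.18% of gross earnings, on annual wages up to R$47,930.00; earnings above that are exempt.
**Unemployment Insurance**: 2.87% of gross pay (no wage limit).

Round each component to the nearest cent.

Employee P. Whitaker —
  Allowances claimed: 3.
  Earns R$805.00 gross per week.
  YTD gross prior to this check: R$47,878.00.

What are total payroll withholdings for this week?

State Income Tax: taxable = R$805.00 − 3×R$245.00 = R$70.00
  4.9% × R$70.00 = R$3.43
Disability Insurance: cap R$47,930.00 − YTD R$47,878.00 = R$52.00 subject; 1.18% × R$52.00 = R$0.61
Unemployment Insurance: 2.87% × R$805.00 = R$23.10
Total: R$3.43 + R$0.61 + R$23.10 = R$27.14

R$27.14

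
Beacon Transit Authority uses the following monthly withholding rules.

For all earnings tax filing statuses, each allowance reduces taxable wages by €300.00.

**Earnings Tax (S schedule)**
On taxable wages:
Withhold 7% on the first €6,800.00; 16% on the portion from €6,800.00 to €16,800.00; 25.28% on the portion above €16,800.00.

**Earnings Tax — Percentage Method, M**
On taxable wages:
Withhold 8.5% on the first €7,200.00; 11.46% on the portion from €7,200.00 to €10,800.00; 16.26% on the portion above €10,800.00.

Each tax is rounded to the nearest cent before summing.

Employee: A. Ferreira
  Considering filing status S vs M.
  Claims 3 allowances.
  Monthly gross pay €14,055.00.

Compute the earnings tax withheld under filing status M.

€1,407.48

Earnings Tax (M): taxable = €14,055.00 − 3×€300.00 = €13,155.00
  €1,024.56 + 16.26% × (€13,155.00 − €10,800.00) = €1,024.56 + 16.26% × €2,355.00 = €1,407.48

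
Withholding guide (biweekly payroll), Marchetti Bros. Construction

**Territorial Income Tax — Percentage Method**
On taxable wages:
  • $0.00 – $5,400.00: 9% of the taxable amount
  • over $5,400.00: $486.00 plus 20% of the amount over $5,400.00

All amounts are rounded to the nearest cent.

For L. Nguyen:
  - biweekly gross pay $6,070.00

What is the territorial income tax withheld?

Territorial Income Tax: taxable = $6,070.00
  $486.00 + 20% × ($6,070.00 − $5,400.00) = $486.00 + 20% × $670.00 = $620.00

$620.00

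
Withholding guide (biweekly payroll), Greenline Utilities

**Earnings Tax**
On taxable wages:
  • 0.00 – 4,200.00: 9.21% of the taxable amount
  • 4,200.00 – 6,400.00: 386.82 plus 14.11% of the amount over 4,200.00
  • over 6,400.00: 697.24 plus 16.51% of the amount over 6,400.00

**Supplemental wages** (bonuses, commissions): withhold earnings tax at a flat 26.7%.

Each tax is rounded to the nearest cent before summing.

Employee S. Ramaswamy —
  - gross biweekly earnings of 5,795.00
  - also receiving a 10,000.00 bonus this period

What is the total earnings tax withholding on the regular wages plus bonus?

3,281.87

Earnings Tax: taxable = 5,795.00
  386.82 + 14.11% × (5,795.00 − 4,200.00) = 386.82 + 14.11% × 1,595.00 = 611.87
Supplemental (26.7% flat on bonus): 26.7% × 10,000.00 = 2,670.00
Total earnings tax: 611.87 + 2,670.00 = 3,281.87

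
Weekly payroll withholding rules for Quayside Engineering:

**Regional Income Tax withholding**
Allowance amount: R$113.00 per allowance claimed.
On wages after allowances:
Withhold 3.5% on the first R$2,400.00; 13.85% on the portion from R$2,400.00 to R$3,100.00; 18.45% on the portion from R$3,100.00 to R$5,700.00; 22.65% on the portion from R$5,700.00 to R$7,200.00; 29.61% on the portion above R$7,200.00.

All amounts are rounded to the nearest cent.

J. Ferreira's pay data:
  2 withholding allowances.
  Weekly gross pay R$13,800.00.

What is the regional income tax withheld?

R$2,887.74

Regional Income Tax: taxable = R$13,800.00 − 2×R$113.00 = R$13,574.00
  R$1,000.40 + 29.61% × (R$13,574.00 − R$7,200.00) = R$1,000.40 + 29.61% × R$6,374.00 = R$2,887.74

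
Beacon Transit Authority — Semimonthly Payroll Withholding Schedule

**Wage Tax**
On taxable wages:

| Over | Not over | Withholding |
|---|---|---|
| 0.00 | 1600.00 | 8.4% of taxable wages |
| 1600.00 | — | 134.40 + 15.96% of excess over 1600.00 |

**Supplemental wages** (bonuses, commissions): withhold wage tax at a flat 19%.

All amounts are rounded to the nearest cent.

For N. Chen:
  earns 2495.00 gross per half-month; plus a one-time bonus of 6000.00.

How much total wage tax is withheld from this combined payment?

1417.24

Wage Tax: taxable = 2495.00
  134.40 + 15.96% × (2495.00 − 1600.00) = 134.40 + 15.96% × 895.00 = 277.24
Supplemental (19% flat on bonus): 19% × 6000.00 = 1140.00
Total wage tax: 277.24 + 1140.00 = 1417.24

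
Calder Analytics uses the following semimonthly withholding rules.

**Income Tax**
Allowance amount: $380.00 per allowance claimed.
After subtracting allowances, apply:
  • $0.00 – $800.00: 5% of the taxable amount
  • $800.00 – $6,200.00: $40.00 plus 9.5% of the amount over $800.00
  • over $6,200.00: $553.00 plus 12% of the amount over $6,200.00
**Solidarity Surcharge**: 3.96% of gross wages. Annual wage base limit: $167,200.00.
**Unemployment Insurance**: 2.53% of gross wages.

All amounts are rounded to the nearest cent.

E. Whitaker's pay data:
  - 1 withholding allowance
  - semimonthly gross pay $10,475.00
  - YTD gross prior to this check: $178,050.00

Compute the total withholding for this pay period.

Income Tax: taxable = $10,475.00 − 1×$380.00 = $10,095.00
  $553.00 + 12% × ($10,095.00 − $6,200.00) = $553.00 + 12% × $3,895.00 = $1,020.40
Solidarity Surcharge: YTD $178,050.00 ≥ cap $167,200.00 → $0.00
Unemployment Insurance: 2.53% × $10,475.00 = $265.02
Total: $1,020.40 + $0.00 + $265.02 = $1,285.42

$1,285.42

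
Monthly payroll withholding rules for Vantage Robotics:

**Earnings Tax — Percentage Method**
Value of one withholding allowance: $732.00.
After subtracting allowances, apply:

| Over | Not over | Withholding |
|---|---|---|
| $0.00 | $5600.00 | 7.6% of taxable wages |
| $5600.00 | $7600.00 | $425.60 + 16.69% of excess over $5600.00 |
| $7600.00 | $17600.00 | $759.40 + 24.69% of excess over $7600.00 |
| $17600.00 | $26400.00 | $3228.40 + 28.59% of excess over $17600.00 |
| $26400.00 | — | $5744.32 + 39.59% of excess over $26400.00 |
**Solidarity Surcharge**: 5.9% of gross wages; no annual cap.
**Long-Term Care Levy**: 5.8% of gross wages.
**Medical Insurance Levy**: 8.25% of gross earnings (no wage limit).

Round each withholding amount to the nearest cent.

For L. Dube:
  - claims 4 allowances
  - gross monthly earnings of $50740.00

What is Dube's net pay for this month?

$26396.04

Earnings Tax: taxable = $50740.00 − 4×$732.00 = $47812.00
  $5744.32 + 39.59% × ($47812.00 − $26400.00) = $5744.32 + 39.59% × $21412.00 = $14221.33
Solidarity Surcharge: 5.9% × $50740.00 = $2993.66
Long-Term Care Levy: 5.8% × $50740.00 = $2942.92
Medical Insurance Levy: 8.25% × $50740.00 = $4186.05
Total withheld: $14221.33 + $2993.66 + $2942.92 + $4186.05 = $24343.96
Net pay: $50740.00 − $24343.96 = $26396.04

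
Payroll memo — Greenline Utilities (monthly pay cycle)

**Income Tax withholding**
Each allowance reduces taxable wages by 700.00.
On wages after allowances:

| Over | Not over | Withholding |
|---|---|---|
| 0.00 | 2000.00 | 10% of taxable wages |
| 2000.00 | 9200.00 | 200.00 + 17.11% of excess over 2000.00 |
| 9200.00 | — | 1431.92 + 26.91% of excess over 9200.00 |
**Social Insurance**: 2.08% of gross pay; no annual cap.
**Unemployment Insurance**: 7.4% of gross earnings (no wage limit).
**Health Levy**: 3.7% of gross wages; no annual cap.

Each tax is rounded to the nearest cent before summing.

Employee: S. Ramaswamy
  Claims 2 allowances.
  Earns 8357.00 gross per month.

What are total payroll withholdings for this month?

2149.60

Income Tax: taxable = 8357.00 − 2×700.00 = 6957.00
  200.00 + 17.11% × (6957.00 − 2000.00) = 200.00 + 17.11% × 4957.00 = 1048.14
Social Insurance: 2.08% × 8357.00 = 173.83
Unemployment Insurance: 7.4% × 8357.00 = 618.42
Health Levy: 3.7% × 8357.00 = 309.21
Total: 1048.14 + 173.83 + 618.42 + 309.21 = 2149.60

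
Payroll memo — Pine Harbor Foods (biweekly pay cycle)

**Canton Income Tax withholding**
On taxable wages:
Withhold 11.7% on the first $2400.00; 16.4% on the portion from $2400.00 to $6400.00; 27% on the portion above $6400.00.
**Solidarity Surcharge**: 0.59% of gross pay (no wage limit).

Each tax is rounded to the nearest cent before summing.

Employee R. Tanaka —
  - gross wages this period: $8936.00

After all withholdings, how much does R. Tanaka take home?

$7261.76

Canton Income Tax: taxable = $8936.00
  $936.80 + 27% × ($8936.00 − $6400.00) = $936.80 + 27% × $2536.00 = $1621.52
Solidarity Surcharge: 0.59% × $8936.00 = $52.72
Total withheld: $1621.52 + $52.72 = $1674.24
Net pay: $8936.00 − $1674.24 = $7261.76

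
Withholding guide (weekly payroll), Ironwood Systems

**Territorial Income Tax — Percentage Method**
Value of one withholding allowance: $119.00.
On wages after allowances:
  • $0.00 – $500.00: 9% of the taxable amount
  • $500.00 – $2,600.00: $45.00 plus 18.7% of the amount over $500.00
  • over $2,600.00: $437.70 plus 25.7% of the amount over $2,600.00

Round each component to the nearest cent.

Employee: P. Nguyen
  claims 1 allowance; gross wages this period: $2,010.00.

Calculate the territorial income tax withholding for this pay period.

$305.12

Territorial Income Tax: taxable = $2,010.00 − 1×$119.00 = $1,891.00
  $45.00 + 18.7% × ($1,891.00 − $500.00) = $45.00 + 18.7% × $1,391.00 = $305.12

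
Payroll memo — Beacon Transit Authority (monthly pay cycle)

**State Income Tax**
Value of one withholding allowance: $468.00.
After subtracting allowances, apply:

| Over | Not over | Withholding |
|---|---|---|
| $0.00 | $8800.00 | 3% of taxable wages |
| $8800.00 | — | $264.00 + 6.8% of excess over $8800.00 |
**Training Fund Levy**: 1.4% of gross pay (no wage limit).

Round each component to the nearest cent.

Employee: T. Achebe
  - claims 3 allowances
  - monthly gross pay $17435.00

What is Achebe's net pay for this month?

State Income Tax: taxable = $17435.00 − 3×$468.00 = $16031.00
  $264.00 + 6.8% × ($16031.00 − $8800.00) = $264.00 + 6.8% × $7231.00 = $755.71
Training Fund Levy: 1.4% × $17435.00 = $244.09
Total withheld: $755.71 + $244.09 = $999.80
Net pay: $17435.00 − $999.80 = $16435.20

$16435.20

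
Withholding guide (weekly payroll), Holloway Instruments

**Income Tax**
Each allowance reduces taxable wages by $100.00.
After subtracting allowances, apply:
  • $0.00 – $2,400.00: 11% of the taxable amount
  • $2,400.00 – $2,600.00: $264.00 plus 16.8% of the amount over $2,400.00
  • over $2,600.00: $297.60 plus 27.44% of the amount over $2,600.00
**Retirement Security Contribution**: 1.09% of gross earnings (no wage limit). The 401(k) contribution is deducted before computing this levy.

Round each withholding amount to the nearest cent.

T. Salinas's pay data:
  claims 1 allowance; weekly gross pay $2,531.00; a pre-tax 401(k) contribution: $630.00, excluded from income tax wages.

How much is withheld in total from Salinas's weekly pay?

$218.83

Income Tax: taxable = $2,531.00 − $630.00 − 1×$100.00 = $1,801.00
  11% × $1,801.00 = $198.11
Retirement Security Contribution: 1.09% × $1,901.00 = $20.72
Total: $198.11 + $20.72 = $218.83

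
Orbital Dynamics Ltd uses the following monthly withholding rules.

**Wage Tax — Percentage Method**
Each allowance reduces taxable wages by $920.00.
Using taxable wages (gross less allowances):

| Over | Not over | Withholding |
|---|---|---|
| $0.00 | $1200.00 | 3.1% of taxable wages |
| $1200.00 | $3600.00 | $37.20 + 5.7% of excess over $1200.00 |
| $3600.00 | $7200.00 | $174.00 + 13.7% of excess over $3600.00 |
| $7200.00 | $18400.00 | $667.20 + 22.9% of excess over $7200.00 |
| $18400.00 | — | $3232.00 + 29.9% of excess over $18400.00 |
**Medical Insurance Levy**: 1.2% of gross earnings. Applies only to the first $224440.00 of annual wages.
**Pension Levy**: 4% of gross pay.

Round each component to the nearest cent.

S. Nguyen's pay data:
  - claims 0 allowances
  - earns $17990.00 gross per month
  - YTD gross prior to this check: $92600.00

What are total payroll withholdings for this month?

Wage Tax: taxable = $17990.00
  $667.20 + 22.9% × ($17990.00 − $7200.00) = $667.20 + 22.9% × $10790.00 = $3138.11
Medical Insurance Levy: 1.2% × $17990.00 = $215.88
Pension Levy: 4% × $17990.00 = $719.60
Total: $3138.11 + $215.88 + $719.60 = $4073.59

$4073.59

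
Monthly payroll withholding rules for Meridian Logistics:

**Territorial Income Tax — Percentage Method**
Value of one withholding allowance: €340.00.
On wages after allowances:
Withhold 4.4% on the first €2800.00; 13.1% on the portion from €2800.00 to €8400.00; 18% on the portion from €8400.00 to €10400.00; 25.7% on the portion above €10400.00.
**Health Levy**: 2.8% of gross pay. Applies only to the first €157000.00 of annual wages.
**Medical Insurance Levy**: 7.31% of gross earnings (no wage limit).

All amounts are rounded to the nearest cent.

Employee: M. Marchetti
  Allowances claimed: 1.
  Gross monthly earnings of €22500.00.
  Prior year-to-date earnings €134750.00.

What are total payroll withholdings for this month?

€6506.87

Territorial Income Tax: taxable = €22500.00 − 1×€340.00 = €22160.00
  €1216.80 + 25.7% × (€22160.00 − €10400.00) = €1216.80 + 25.7% × €11760.00 = €4239.12
Health Levy: cap €157000.00 − YTD €134750.00 = €22250.00 subject; 2.8% × €22250.00 = €623.00
Medical Insurance Levy: 7.31% × €22500.00 = €1644.75
Total: €4239.12 + €623.00 + €1644.75 = €6506.87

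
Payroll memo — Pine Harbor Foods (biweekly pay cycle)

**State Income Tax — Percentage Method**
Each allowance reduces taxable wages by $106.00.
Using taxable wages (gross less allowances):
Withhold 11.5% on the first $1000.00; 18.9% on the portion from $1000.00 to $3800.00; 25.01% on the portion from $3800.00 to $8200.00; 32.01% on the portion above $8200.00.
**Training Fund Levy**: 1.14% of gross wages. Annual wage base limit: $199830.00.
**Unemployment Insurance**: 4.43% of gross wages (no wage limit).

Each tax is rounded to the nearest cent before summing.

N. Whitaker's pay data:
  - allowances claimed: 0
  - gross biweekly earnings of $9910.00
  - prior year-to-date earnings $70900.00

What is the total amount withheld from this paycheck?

State Income Tax: taxable = $9910.00
  $1744.64 + 32.01% × ($9910.00 − $8200.00) = $1744.64 + 32.01% × $1710.00 = $2292.01
Training Fund Levy: 1.14% × $9910.00 = $112.97
Unemployment Insurance: 4.43% × $9910.00 = $439.01
Total: $2292.01 + $112.97 + $439.01 = $2843.99

$2843.99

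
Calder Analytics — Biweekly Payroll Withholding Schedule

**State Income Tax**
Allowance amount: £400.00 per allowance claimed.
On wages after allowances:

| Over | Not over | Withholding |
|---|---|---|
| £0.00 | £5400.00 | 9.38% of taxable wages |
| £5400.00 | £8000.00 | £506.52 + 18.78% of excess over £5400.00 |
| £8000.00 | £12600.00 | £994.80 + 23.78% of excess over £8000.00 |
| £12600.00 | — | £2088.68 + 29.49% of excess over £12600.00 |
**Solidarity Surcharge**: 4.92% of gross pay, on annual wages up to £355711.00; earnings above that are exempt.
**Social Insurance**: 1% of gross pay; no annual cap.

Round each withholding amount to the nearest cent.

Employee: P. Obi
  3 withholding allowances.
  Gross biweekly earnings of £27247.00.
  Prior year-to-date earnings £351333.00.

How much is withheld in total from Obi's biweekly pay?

£6542.07

State Income Tax: taxable = £27247.00 − 3×£400.00 = £26047.00
  £2088.68 + 29.49% × (£26047.00 − £12600.00) = £2088.68 + 29.49% × £13447.00 = £6054.20
Solidarity Surcharge: cap £355711.00 − YTD £351333.00 = £4378.00 subject; 4.92% × £4378.00 = £215.40
Social Insurance: 1% × £27247.00 = £272.47
Total: £6054.20 + £215.40 + £272.47 = £6542.07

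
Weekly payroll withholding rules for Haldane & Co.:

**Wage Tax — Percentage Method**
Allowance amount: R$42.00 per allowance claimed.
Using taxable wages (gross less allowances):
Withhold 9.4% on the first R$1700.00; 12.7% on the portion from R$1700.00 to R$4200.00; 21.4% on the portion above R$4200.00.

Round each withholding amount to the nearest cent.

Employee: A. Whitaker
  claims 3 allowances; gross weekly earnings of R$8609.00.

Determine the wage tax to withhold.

R$1393.86

Wage Tax: taxable = R$8609.00 − 3×R$42.00 = R$8483.00
  R$477.30 + 21.4% × (R$8483.00 − R$4200.00) = R$477.30 + 21.4% × R$4283.00 = R$1393.86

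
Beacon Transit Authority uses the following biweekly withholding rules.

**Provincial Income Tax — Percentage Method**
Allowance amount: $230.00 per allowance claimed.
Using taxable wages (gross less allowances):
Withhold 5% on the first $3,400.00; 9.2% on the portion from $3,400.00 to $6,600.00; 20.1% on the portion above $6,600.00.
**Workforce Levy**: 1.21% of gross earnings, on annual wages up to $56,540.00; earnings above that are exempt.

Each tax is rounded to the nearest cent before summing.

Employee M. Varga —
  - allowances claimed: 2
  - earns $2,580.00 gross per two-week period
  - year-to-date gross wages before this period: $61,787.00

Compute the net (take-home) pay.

Provincial Income Tax: taxable = $2,580.00 − 2×$230.00 = $2,120.00
  5% × $2,120.00 = $106.00
Workforce Levy: YTD $61,787.00 ≥ cap $56,540.00 → $0.00
Total withheld: $106.00 + $0.00 = $106.00
Net pay: $2,580.00 − $106.00 = $2,474.00

$2,474.00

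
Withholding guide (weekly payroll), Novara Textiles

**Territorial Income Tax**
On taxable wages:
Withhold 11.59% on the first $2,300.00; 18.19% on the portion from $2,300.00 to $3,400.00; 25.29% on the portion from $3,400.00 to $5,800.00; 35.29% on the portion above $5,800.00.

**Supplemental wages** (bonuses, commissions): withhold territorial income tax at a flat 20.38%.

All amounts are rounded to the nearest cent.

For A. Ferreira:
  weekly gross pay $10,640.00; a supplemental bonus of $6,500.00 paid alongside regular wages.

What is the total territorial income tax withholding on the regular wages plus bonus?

$4,106.36

Territorial Income Tax: taxable = $10,640.00
  $1,073.62 + 35.29% × ($10,640.00 − $5,800.00) = $1,073.62 + 35.29% × $4,840.00 = $2,781.66
Supplemental (20.38% flat on bonus): 20.38% × $6,500.00 = $1,324.70
Total territorial income tax: $2,781.66 + $1,324.70 = $4,106.36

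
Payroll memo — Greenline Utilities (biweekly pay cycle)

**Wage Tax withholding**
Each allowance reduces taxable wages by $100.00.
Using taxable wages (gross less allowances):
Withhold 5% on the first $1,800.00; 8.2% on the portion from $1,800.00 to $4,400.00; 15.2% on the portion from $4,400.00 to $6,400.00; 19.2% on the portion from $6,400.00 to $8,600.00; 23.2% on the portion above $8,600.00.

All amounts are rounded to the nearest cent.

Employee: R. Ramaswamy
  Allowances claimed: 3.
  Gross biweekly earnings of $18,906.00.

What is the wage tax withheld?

Wage Tax: taxable = $18,906.00 − 3×$100.00 = $18,606.00
  $1,029.60 + 23.2% × ($18,606.00 − $8,600.00) = $1,029.60 + 23.2% × $10,006.00 = $3,350.99

$3,350.99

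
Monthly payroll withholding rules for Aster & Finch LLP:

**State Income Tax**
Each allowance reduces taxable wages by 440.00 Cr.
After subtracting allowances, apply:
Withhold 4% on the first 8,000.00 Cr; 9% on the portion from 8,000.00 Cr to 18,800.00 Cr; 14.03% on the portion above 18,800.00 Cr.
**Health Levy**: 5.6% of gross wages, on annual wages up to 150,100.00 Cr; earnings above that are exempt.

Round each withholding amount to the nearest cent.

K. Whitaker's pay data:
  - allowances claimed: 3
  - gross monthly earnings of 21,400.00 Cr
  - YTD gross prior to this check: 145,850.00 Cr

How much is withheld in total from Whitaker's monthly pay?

1,709.58 Cr

State Income Tax: taxable = 21,400.00 Cr − 3×440.00 Cr = 20,080.00 Cr
  1,292.00 Cr + 14.03% × (20,080.00 Cr − 18,800.00 Cr) = 1,292.00 Cr + 14.03% × 1,280.00 Cr = 1,471.58 Cr
Health Levy: cap 150,100.00 Cr − YTD 145,850.00 Cr = 4,250.00 Cr subject; 5.6% × 4,250.00 Cr = 238.00 Cr
Total: 1,471.58 Cr + 238.00 Cr = 1,709.58 Cr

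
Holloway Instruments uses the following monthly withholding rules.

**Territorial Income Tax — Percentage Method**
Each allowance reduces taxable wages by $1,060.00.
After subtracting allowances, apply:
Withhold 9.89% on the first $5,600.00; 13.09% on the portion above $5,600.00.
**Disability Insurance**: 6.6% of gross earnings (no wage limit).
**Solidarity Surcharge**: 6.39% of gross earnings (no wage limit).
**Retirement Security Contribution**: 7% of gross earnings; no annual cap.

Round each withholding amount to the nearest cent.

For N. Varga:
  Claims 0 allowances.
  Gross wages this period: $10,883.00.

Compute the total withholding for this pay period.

$3,420.89

Territorial Income Tax: taxable = $10,883.00
  $553.84 + 13.09% × ($10,883.00 − $5,600.00) = $553.84 + 13.09% × $5,283.00 = $1,245.38
Disability Insurance: 6.6% × $10,883.00 = $718.28
Solidarity Surcharge: 6.39% × $10,883.00 = $695.42
Retirement Security Contribution: 7% × $10,883.00 = $761.81
Total: $1,245.38 + $718.28 + $695.42 + $761.81 = $3,420.89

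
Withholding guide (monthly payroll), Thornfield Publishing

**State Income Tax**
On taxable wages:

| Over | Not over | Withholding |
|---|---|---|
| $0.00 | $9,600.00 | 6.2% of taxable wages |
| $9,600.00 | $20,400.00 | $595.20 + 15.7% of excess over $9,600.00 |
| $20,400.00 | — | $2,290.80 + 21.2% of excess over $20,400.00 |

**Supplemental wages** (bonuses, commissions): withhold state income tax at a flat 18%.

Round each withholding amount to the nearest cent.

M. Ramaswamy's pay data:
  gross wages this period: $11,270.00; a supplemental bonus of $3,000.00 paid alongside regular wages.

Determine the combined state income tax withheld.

$1,397.39

State Income Tax: taxable = $11,270.00
  $595.20 + 15.7% × ($11,270.00 − $9,600.00) = $595.20 + 15.7% × $1,670.00 = $857.39
Supplemental (18% flat on bonus): 18% × $3,000.00 = $540.00
Total state income tax: $857.39 + $540.00 = $1,397.39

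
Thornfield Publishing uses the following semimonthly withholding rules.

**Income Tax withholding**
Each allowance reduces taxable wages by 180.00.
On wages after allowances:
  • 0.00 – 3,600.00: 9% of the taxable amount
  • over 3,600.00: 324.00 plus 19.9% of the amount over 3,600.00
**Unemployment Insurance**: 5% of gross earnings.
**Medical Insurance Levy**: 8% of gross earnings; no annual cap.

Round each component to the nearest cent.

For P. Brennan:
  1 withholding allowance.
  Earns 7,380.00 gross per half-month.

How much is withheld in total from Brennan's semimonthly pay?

Income Tax: taxable = 7,380.00 − 1×180.00 = 7,200.00
  324.00 + 19.9% × (7,200.00 − 3,600.00) = 324.00 + 19.9% × 3,600.00 = 1,040.40
Unemployment Insurance: 5% × 7,380.00 = 369.00
Medical Insurance Levy: 8% × 7,380.00 = 590.40
Total: 1,040.40 + 369.00 + 590.40 = 1,999.80

1,999.80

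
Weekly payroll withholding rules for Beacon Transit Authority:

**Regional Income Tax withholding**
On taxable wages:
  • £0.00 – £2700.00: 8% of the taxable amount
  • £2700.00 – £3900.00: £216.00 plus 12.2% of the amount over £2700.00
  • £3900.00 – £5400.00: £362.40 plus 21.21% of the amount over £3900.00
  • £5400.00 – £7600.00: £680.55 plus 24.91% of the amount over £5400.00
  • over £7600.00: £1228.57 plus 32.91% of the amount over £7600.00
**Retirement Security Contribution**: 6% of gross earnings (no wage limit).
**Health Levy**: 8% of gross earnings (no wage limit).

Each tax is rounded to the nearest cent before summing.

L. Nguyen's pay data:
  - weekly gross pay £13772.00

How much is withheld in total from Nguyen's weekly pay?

Regional Income Tax: taxable = £13772.00
  £1228.57 + 32.91% × (£13772.00 − £7600.00) = £1228.57 + 32.91% × £6172.00 = £3259.78
Retirement Security Contribution: 6% × £13772.00 = £826.32
Health Levy: 8% × £13772.00 = £1101.76
Total: £3259.78 + £826.32 + £1101.76 = £5187.86

£5187.86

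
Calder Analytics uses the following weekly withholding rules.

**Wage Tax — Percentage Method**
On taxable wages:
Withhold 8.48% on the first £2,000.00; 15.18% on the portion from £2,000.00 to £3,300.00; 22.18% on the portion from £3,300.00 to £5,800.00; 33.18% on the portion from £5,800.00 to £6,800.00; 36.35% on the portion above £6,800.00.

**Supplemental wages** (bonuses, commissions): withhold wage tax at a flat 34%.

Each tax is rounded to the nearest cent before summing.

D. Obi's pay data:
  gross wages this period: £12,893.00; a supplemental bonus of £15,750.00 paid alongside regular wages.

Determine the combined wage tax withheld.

Wage Tax: taxable = £12,893.00
  £1,253.24 + 36.35% × (£12,893.00 − £6,800.00) = £1,253.24 + 36.35% × £6,093.00 = £3,468.05
Supplemental (34% flat on bonus): 34% × £15,750.00 = £5,355.00
Total wage tax: £3,468.05 + £5,355.00 = £8,823.05

£8,823.05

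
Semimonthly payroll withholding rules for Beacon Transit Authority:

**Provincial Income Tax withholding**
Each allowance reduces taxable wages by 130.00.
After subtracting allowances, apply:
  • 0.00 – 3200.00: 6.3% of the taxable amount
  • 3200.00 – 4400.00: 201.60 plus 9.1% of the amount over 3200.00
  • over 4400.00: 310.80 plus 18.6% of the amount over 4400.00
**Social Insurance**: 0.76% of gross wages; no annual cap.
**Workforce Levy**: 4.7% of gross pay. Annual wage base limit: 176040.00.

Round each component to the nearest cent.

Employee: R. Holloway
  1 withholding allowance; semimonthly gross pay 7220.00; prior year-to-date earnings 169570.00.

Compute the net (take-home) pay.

Provincial Income Tax: taxable = 7220.00 − 1×130.00 = 7090.00
  310.80 + 18.6% × (7090.00 − 4400.00) = 310.80 + 18.6% × 2690.00 = 811.14
Social Insurance: 0.76% × 7220.00 = 54.87
Workforce Levy: cap 176040.00 − YTD 169570.00 = 6470.00 subject; 4.7% × 6470.00 = 304.09
Total withheld: 811.14 + 54.87 + 304.09 = 1170.10
Net pay: 7220.00 − 1170.10 = 6049.90

6049.90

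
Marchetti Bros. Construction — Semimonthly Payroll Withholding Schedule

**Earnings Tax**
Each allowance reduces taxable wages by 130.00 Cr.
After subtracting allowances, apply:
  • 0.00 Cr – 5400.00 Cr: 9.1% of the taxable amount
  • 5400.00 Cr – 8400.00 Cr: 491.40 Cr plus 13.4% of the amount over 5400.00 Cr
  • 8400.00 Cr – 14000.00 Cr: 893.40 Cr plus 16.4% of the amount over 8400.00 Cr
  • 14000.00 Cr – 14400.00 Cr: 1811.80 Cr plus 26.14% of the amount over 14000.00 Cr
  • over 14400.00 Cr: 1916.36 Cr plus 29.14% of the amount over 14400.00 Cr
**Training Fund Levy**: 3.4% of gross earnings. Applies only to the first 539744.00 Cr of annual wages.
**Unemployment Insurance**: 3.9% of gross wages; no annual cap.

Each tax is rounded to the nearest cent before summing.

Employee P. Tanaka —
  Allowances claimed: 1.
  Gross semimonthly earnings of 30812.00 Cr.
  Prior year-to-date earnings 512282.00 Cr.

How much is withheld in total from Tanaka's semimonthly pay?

8796.31 Cr

Earnings Tax: taxable = 30812.00 Cr − 1×130.00 Cr = 30682.00 Cr
  1916.36 Cr + 29.14% × (30682.00 Cr − 14400.00 Cr) = 1916.36 Cr + 29.14% × 16282.00 Cr = 6660.93 Cr
Training Fund Levy: cap 539744.00 Cr − YTD 512282.00 Cr = 27462.00 Cr subject; 3.4% × 27462.00 Cr = 933.71 Cr
Unemployment Insurance: 3.9% × 30812.00 Cr = 1201.67 Cr
Total: 6660.93 Cr + 933.71 Cr + 1201.67 Cr = 8796.31 Cr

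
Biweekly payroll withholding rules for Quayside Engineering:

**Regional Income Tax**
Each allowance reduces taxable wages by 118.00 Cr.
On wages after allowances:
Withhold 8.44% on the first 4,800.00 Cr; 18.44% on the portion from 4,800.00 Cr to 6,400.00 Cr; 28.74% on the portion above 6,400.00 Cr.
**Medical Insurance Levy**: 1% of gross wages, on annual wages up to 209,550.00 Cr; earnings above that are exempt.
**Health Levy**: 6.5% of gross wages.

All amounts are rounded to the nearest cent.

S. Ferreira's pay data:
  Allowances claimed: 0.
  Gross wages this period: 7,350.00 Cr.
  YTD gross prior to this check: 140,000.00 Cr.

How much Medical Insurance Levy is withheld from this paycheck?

73.50 Cr

Medical Insurance Levy: 1% × 7,350.00 Cr = 73.50 Cr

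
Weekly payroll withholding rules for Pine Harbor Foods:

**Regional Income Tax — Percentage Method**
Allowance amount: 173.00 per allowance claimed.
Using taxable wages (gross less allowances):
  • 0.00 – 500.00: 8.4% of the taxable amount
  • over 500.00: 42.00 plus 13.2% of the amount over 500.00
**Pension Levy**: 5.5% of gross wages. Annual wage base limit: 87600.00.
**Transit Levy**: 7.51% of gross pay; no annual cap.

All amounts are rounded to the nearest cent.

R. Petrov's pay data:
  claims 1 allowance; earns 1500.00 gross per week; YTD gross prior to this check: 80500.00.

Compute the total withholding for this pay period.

Regional Income Tax: taxable = 1500.00 − 1×173.00 = 1327.00
  42.00 + 13.2% × (1327.00 − 500.00) = 42.00 + 13.2% × 827.00 = 151.16
Pension Levy: 5.5% × 1500.00 = 82.50
Transit Levy: 7.51% × 1500.00 = 112.65
Total: 151.16 + 82.50 + 112.65 = 346.31

346.31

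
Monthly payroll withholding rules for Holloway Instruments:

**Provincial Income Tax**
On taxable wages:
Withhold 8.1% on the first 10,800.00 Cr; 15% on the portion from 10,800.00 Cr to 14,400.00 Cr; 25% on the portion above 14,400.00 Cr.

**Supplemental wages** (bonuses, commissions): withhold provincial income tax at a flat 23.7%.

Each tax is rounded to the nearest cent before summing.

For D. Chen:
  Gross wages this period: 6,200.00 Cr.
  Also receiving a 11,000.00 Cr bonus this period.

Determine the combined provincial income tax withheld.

Provincial Income Tax: taxable = 6,200.00 Cr
  8.1% × 6,200.00 Cr = 502.20 Cr
Supplemental (23.7% flat on bonus): 23.7% × 11,000.00 Cr = 2,607.00 Cr
Total provincial income tax: 502.20 Cr + 2,607.00 Cr = 3,109.20 Cr

3,109.20 Cr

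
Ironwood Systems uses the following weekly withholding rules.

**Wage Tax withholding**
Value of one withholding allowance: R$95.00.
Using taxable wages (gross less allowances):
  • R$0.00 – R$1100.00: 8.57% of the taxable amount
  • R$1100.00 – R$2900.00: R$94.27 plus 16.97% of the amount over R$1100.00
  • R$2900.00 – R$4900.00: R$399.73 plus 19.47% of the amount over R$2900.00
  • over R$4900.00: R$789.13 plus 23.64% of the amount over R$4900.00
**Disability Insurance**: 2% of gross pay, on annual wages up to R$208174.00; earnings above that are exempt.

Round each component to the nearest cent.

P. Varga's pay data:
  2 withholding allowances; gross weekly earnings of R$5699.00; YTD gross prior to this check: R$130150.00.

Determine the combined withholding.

R$1047.08

Wage Tax: taxable = R$5699.00 − 2×R$95.00 = R$5509.00
  R$789.13 + 23.64% × (R$5509.00 − R$4900.00) = R$789.13 + 23.64% × R$609.00 = R$933.10
Disability Insurance: 2% × R$5699.00 = R$113.98
Total: R$933.10 + R$113.98 = R$1047.08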